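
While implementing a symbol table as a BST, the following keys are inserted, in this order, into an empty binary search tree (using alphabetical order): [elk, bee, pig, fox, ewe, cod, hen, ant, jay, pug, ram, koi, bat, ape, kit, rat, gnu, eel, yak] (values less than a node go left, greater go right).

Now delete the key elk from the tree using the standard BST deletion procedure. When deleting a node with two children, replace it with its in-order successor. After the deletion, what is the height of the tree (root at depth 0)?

elk: root
bee: left child of elk (depth 1)
pig: right child of elk (depth 1)
fox: left child of pig (depth 2)
ewe: left child of fox (depth 3)
cod: right child of bee (depth 2)
hen: right child of fox (depth 3)
ant: left child of bee (depth 2)
jay: right child of hen (depth 4)
pug: right child of pig (depth 2)
ram: right child of pug (depth 3)
koi: right child of jay (depth 5)
bat: right child of ant (depth 3)
ape: left child of bat (depth 4)
kit: left child of koi (depth 6)
rat: right child of ram (depth 4)
gnu: left child of hen (depth 4)
eel: right child of cod (depth 3)
yak: right child of rat (depth 5)

Delete elk (two children — replace with in-order successor).
After deletion, deepest node is kit at depth 6.

6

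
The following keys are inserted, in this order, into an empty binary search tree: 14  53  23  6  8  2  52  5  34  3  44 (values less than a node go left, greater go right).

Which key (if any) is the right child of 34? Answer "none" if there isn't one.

Resulting structure (node: left, right):
  14: L=6, R=53
  53: L=23, R=–
  23: L=–, R=52
  6: L=2, R=8
  8: L=–, R=–
  2: L=–, R=5
  52: L=34, R=–
  5: L=3, R=–
  34: L=–, R=44
  3: L=–, R=–
  44: L=–, R=–

44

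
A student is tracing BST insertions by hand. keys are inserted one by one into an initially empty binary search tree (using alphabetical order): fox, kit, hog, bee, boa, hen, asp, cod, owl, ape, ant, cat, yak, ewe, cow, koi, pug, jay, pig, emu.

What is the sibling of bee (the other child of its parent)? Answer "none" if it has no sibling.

kit

fox: root
kit: right child of fox (depth 1)
hog: left child of kit (depth 2)
bee: left child of fox (depth 1)
boa: right child of bee (depth 2)
hen: left child of hog (depth 3)
asp: left child of bee (depth 2)
cod: right child of boa (depth 3)
owl: right child of kit (depth 2)
ape: left child of asp (depth 3)
ant: left child of ape (depth 4)
cat: left child of cod (depth 4)
yak: right child of owl (depth 3)
ewe: right child of cod (depth 4)
cow: left child of ewe (depth 5)
koi: left child of owl (depth 3)
pug: left child of yak (depth 4)
jay: right child of hog (depth 3)
pig: left child of pug (depth 5)
emu: right child of cow (depth 6)

bee's parent is fox; the other child of fox is kit.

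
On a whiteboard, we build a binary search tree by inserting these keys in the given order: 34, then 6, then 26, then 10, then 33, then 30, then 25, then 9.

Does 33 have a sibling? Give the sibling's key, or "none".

34: root
6: left child of 34 (depth 1)
26: right child of 6 (depth 2)
10: left child of 26 (depth 3)
33: right child of 26 (depth 3)
30: left child of 33 (depth 4)
25: right child of 10 (depth 4)
9: left child of 10 (depth 4)

33's parent is 26; the other child of 26 is 10.

10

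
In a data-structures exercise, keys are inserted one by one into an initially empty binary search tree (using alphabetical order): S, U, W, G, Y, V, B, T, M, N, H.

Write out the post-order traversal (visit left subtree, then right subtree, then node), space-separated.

B H N M G T V Y W U S

Resulting structure (node: left, right):
  S: L=G, R=U
  U: L=T, R=W
  W: L=V, R=Y
  G: L=B, R=M
  Y: L=–, R=–
  V: L=–, R=–
  B: L=–, R=–
  T: L=–, R=–
  M: L=H, R=N
  N: L=–, R=–
  H: L=–, R=–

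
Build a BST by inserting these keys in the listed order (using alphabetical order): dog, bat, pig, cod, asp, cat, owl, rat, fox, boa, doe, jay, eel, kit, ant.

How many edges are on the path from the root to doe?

3

dog: root
bat: left child of dog (depth 1)
pig: right child of dog (depth 1)
cod: right child of bat (depth 2)
asp: left child of bat (depth 2)
cat: left child of cod (depth 3)
owl: left child of pig (depth 2)
rat: right child of pig (depth 2)
fox: left child of owl (depth 3)
boa: left child of cat (depth 4)
doe: right child of cod (depth 3)
jay: right child of fox (depth 4)
eel: left child of fox (depth 4)
kit: right child of jay (depth 5)
ant: left child of asp (depth 3)

Path to doe: dog → bat → cod → doe, which is 3 edges.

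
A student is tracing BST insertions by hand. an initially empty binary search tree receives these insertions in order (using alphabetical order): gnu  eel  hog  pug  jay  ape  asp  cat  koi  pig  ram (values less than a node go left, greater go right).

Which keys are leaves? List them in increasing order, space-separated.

cat pig ram

Resulting structure (node: left, right):
  gnu: L=eel, R=hog
  eel: L=ape, R=–
  hog: L=–, R=pug
  pug: L=jay, R=ram
  jay: L=–, R=koi
  ape: L=–, R=asp
  asp: L=–, R=cat
  cat: L=–, R=–
  koi: L=–, R=pig
  pig: L=–, R=–
  ram: L=–, R=–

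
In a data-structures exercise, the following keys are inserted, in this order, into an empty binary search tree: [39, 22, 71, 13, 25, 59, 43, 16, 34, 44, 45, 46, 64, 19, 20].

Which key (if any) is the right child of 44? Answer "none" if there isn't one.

45

39: root
22: left child of 39 (depth 1)
71: right child of 39 (depth 1)
13: left child of 22 (depth 2)
25: right child of 22 (depth 2)
59: left child of 71 (depth 2)
43: left child of 59 (depth 3)
16: right child of 13 (depth 3)
34: right child of 25 (depth 3)
44: right child of 43 (depth 4)
45: right child of 44 (depth 5)
46: right child of 45 (depth 6)
64: right child of 59 (depth 3)
19: right child of 16 (depth 4)
20: right child of 19 (depth 5)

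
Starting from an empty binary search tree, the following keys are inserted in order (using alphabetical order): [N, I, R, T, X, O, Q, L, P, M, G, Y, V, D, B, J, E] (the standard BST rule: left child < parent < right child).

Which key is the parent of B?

N: root
I: left child of N (depth 1)
R: right child of N (depth 1)
T: right child of R (depth 2)
X: right child of T (depth 3)
O: left child of R (depth 2)
Q: right child of O (depth 3)
L: right child of I (depth 2)
P: left child of Q (depth 4)
M: right child of L (depth 3)
G: left child of I (depth 2)
Y: right child of X (depth 4)
V: left child of X (depth 4)
D: left child of G (depth 3)
B: left child of D (depth 4)
J: left child of L (depth 3)
E: right child of D (depth 4)

D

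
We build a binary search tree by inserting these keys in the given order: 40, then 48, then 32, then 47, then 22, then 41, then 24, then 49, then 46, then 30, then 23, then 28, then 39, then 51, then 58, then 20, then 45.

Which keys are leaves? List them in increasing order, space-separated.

20 23 28 39 45 58

40: root
48: right child of 40 (depth 1)
32: left child of 40 (depth 1)
47: left child of 48 (depth 2)
22: left child of 32 (depth 2)
41: left child of 47 (depth 3)
24: right child of 22 (depth 3)
49: right child of 48 (depth 2)
46: right child of 41 (depth 4)
30: right child of 24 (depth 4)
23: left child of 24 (depth 4)
28: left child of 30 (depth 5)
39: right child of 32 (depth 2)
51: right child of 49 (depth 3)
58: right child of 51 (depth 4)
20: left child of 22 (depth 3)
45: left child of 46 (depth 5)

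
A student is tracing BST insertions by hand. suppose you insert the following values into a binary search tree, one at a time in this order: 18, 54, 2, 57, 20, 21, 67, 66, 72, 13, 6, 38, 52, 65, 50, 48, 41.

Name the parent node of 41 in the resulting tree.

18: root
54: right child of 18 (depth 1)
2: left child of 18 (depth 1)
57: right child of 54 (depth 2)
20: left child of 54 (depth 2)
21: right child of 20 (depth 3)
67: right child of 57 (depth 3)
66: left child of 67 (depth 4)
72: right child of 67 (depth 4)
13: right child of 2 (depth 2)
6: left child of 13 (depth 3)
38: right child of 21 (depth 4)
52: right child of 38 (depth 5)
65: left child of 66 (depth 5)
50: left child of 52 (depth 6)
48: left child of 50 (depth 7)
41: left child of 48 (depth 8)

48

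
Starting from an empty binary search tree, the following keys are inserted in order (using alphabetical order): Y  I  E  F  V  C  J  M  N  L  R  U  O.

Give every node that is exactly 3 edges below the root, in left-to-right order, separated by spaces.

Resulting structure (node: left, right):
  Y: L=I, R=–
  I: L=E, R=V
  E: L=C, R=F
  F: L=–, R=–
  V: L=J, R=–
  C: L=–, R=–
  J: L=–, R=M
  M: L=L, R=N
  N: L=–, R=R
  L: L=–, R=–
  R: L=O, R=U
  U: L=–, R=–
  O: L=–, R=–

C F J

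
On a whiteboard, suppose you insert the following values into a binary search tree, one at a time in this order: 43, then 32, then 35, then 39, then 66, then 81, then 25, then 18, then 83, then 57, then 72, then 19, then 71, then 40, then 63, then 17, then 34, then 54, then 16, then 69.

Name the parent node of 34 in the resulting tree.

35

43: root
32: left child of 43 (depth 1)
35: right child of 32 (depth 2)
39: right child of 35 (depth 3)
66: right child of 43 (depth 1)
81: right child of 66 (depth 2)
25: left child of 32 (depth 2)
18: left child of 25 (depth 3)
83: right child of 81 (depth 3)
57: left child of 66 (depth 2)
72: left child of 81 (depth 3)
19: right child of 18 (depth 4)
71: left child of 72 (depth 4)
40: right child of 39 (depth 4)
63: right child of 57 (depth 3)
17: left child of 18 (depth 4)
34: left child of 35 (depth 3)
54: left child of 57 (depth 3)
16: left child of 17 (depth 5)
69: left child of 71 (depth 5)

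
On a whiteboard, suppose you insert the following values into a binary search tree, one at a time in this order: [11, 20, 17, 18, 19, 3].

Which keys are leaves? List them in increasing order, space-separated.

3 19

11: root
20: right child of 11 (depth 1)
17: left child of 20 (depth 2)
18: right child of 17 (depth 3)
19: right child of 18 (depth 4)
3: left child of 11 (depth 1)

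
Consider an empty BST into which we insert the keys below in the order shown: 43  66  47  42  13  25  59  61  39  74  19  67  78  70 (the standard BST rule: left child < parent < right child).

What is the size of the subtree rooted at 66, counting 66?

43: root
66: right child of 43 (depth 1)
47: left child of 66 (depth 2)
42: left child of 43 (depth 1)
13: left child of 42 (depth 2)
25: right child of 13 (depth 3)
59: right child of 47 (depth 3)
61: right child of 59 (depth 4)
39: right child of 25 (depth 4)
74: right child of 66 (depth 2)
19: left child of 25 (depth 4)
67: left child of 74 (depth 3)
78: right child of 74 (depth 3)
70: right child of 67 (depth 4)

Subtree rooted at 66 contains: 66, 47, 59, 61, 74, 67, 70, 78 — 8 nodes.

8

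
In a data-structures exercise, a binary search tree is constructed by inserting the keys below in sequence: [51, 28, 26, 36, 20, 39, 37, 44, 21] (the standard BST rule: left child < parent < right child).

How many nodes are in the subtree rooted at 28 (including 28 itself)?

8

51: root
28: left child of 51 (depth 1)
26: left child of 28 (depth 2)
36: right child of 28 (depth 2)
20: left child of 26 (depth 3)
39: right child of 36 (depth 3)
37: left child of 39 (depth 4)
44: right child of 39 (depth 4)
21: right child of 20 (depth 4)

Subtree rooted at 28 contains: 28, 26, 20, 21, 36, 39, 37, 44 — 8 nodes.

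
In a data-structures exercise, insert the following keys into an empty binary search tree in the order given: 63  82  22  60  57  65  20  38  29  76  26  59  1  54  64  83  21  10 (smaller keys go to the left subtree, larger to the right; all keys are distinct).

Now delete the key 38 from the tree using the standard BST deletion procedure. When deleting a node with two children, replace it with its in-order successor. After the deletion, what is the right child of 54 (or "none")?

Resulting structure (node: left, right):
  63: L=22, R=82
  82: L=65, R=83
  22: L=20, R=60
  60: L=57, R=–
  57: L=38, R=59
  65: L=64, R=76
  20: L=1, R=21
  38: L=29, R=54
  29: L=26, R=–
  76: L=–, R=–
  26: L=–, R=–
  59: L=–, R=–
  1: L=–, R=10
  54: L=–, R=–
  64: L=–, R=–
  83: L=–, R=–
  21: L=–, R=–
  10: L=–, R=–

Delete 38 (two children — replace with in-order successor).
After deletion, 54's right child: none.

none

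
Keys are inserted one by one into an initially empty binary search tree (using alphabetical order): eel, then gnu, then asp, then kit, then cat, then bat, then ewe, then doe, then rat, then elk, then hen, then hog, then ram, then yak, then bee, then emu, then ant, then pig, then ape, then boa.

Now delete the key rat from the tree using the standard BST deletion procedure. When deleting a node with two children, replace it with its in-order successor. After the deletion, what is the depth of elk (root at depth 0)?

eel: root
gnu: right child of eel (depth 1)
asp: left child of eel (depth 1)
kit: right child of gnu (depth 2)
cat: right child of asp (depth 2)
bat: left child of cat (depth 3)
ewe: left child of gnu (depth 2)
doe: right child of cat (depth 3)
rat: right child of kit (depth 3)
elk: left child of ewe (depth 3)
hen: left child of kit (depth 3)
hog: right child of hen (depth 4)
ram: left child of rat (depth 4)
yak: right child of rat (depth 4)
bee: right child of bat (depth 4)
emu: right child of elk (depth 4)
ant: left child of asp (depth 2)
pig: left child of ram (depth 5)
ape: right child of ant (depth 3)
boa: right child of bee (depth 5)

Delete rat (two children — replace with in-order successor).
After deletion, path to elk: eel → gnu → ewe → elk.

3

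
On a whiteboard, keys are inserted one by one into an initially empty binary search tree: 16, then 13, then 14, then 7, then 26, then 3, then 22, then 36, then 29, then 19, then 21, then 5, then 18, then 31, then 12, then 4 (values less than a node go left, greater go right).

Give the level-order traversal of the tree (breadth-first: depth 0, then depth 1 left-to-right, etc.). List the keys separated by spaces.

Insert 16: tree is empty, so 16 becomes the root.
Insert 13: 13 < 16 → go left. Place as left child of 16.
Insert 14: 14 < 16 → go left; 14 > 13 → go right. Place as right child of 13.
Insert 7: 7 < 16 → go left; 7 < 13 → go left. Place as left child of 13.
Insert 26: 26 > 16 → go right. Place as right child of 16.
Insert 3: 3 < 16 → go left; 3 < 13 → go left; 3 < 7 → go left. Place as left child of 7.
Insert 22: 22 > 16 → go right; 22 < 26 → go left. Place as left child of 26.
Insert 36: 36 > 16 → go right; 36 > 26 → go right. Place as right child of 26.
Insert 29: 29 > 16 → go right; 29 > 26 → go right; 29 < 36 → go left. Place as left child of 36.
Insert 19: 19 > 16 → go right; 19 < 26 → go left; 19 < 22 → go left. Place as left child of 22.
Insert 21: 21 > 16 → go right; 21 < 26 → go left; 21 < 22 → go left; 21 > 19 → go right. Place as right child of 19.
Insert 5: 5 < 16 → go left; 5 < 13 → go left; 5 < 7 → go left; 5 > 3 → go right. Place as right child of 3.
Insert 18: 18 > 16 → go right; 18 < 26 → go left; 18 < 22 → go left; 18 < 19 → go left. Place as left child of 19.
Insert 31: 31 > 16 → go right; 31 > 26 → go right; 31 < 36 → go left; 31 > 29 → go right. Place as right child of 29.
Insert 12: 12 < 16 → go left; 12 < 13 → go left; 12 > 7 → go right. Place as right child of 7.
Insert 4: 4 < 16 → go left; 4 < 13 → go left; 4 < 7 → go left; 4 > 3 → go right; 4 < 5 → go left. Place as left child of 5.

16 13 26 7 14 22 36 3 12 19 29 5 18 21 31 4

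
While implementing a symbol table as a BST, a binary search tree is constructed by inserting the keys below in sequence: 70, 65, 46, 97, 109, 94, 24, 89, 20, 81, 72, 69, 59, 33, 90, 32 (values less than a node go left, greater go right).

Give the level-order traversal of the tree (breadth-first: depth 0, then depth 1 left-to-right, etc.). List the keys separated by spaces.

70 65 97 46 69 94 109 24 59 89 20 33 81 90 32 72

70: root
65: left child of 70 (depth 1)
46: left child of 65 (depth 2)
97: right child of 70 (depth 1)
109: right child of 97 (depth 2)
94: left child of 97 (depth 2)
24: left child of 46 (depth 3)
89: left child of 94 (depth 3)
20: left child of 24 (depth 4)
81: left child of 89 (depth 4)
72: left child of 81 (depth 5)
69: right child of 65 (depth 2)
59: right child of 46 (depth 3)
33: right child of 24 (depth 4)
90: right child of 89 (depth 4)
32: left child of 33 (depth 5)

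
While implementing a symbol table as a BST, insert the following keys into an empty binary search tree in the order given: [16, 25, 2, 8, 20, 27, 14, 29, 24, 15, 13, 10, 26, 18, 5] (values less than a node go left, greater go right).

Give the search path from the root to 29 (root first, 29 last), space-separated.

Insert 16: tree is empty, so 16 becomes the root.
Insert 25: 25 > 16 → go right. Place as right child of 16.
Insert 2: 2 < 16 → go left. Place as left child of 16.
Insert 8: 8 < 16 → go left; 8 > 2 → go right. Place as right child of 2.
Insert 20: 20 > 16 → go right; 20 < 25 → go left. Place as left child of 25.
Insert 27: 27 > 16 → go right; 27 > 25 → go right. Place as right child of 25.
Insert 14: 14 < 16 → go left; 14 > 2 → go right; 14 > 8 → go right. Place as right child of 8.
Insert 29: 29 > 16 → go right; 29 > 25 → go right; 29 > 27 → go right. Place as right child of 27.
Insert 24: 24 > 16 → go right; 24 < 25 → go left; 24 > 20 → go right. Place as right child of 20.
Insert 15: 15 < 16 → go left; 15 > 2 → go right; 15 > 8 → go right; 15 > 14 → go right. Place as right child of 14.
Insert 13: 13 < 16 → go left; 13 > 2 → go right; 13 > 8 → go right; 13 < 14 → go left. Place as left child of 14.
Insert 10: 10 < 16 → go left; 10 > 2 → go right; 10 > 8 → go right; 10 < 14 → go left; 10 < 13 → go left. Place as left child of 13.
Insert 26: 26 > 16 → go right; 26 > 25 → go right; 26 < 27 → go left. Place as left child of 27.
Insert 18: 18 > 16 → go right; 18 < 25 → go left; 18 < 20 → go left. Place as left child of 20.
Insert 5: 5 < 16 → go left; 5 > 2 → go right; 5 < 8 → go left. Place as left child of 8.

16 25 27 29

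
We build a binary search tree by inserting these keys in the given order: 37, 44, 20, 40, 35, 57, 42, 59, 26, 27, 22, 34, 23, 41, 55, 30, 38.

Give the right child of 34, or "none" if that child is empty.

Insert 37: tree is empty, so 37 becomes the root.
Insert 44: 44 > 37 → go right. Place as right child of 37.
Insert 20: 20 < 37 → go left. Place as left child of 37.
Insert 40: 40 > 37 → go right; 40 < 44 → go left. Place as left child of 44.
Insert 35: 35 < 37 → go left; 35 > 20 → go right. Place as right child of 20.
Insert 57: 57 > 37 → go right; 57 > 44 → go right. Place as right child of 44.
Insert 42: 42 > 37 → go right; 42 < 44 → go left; 42 > 40 → go right. Place as right child of 40.
Insert 59: 59 > 37 → go right; 59 > 44 → go right; 59 > 57 → go right. Place as right child of 57.
Insert 26: 26 < 37 → go left; 26 > 20 → go right; 26 < 35 → go left. Place as left child of 35.
Insert 27: 27 < 37 → go left; 27 > 20 → go right; 27 < 35 → go left; 27 > 26 → go right. Place as right child of 26.
Insert 22: 22 < 37 → go left; 22 > 20 → go right; 22 < 35 → go left; 22 < 26 → go left. Place as left child of 26.
Insert 34: 34 < 37 → go left; 34 > 20 → go right; 34 < 35 → go left; 34 > 26 → go right; 34 > 27 → go right. Place as right child of 27.
Insert 23: 23 < 37 → go left; 23 > 20 → go right; 23 < 35 → go left; 23 < 26 → go left; 23 > 22 → go right. Place as right child of 22.
Insert 41: 41 > 37 → go right; 41 < 44 → go left; 41 > 40 → go right; 41 < 42 → go left. Place as left child of 42.
Insert 55: 55 > 37 → go right; 55 > 44 → go right; 55 < 57 → go left. Place as left child of 57.
Insert 30: 30 < 37 → go left; 30 > 20 → go right; 30 < 35 → go left; 30 > 26 → go right; 30 > 27 → go right; 30 < 34 → go left. Place as left child of 34.
Insert 38: 38 > 37 → go right; 38 < 44 → go left; 38 < 40 → go left. Place as left child of 40.

none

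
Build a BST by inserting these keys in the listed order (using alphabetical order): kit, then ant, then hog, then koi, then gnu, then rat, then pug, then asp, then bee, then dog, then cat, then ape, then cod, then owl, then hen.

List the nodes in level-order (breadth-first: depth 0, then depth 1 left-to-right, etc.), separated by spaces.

kit: root
ant: left child of kit (depth 1)
hog: right child of ant (depth 2)
koi: right child of kit (depth 1)
gnu: left child of hog (depth 3)
rat: right child of koi (depth 2)
pug: left child of rat (depth 3)
asp: left child of gnu (depth 4)
bee: right child of asp (depth 5)
dog: right child of bee (depth 6)
cat: left child of dog (depth 7)
ape: left child of asp (depth 5)
cod: right child of cat (depth 8)
owl: left child of pug (depth 4)
hen: right child of gnu (depth 4)

kit ant koi hog rat gnu pug asp hen owl ape bee dog cat cod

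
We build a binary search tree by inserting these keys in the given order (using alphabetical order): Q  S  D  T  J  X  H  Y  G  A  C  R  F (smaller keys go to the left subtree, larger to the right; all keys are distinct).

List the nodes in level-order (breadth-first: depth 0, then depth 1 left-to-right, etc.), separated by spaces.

Insert Q: tree is empty, so Q becomes the root.
Insert S: S > Q → go right. Place as right child of Q.
Insert D: D < Q → go left. Place as left child of Q.
Insert T: T > Q → go right; T > S → go right. Place as right child of S.
Insert J: J < Q → go left; J > D → go right. Place as right child of D.
Insert X: X > Q → go right; X > S → go right; X > T → go right. Place as right child of T.
Insert H: H < Q → go left; H > D → go right; H < J → go left. Place as left child of J.
Insert Y: Y > Q → go right; Y > S → go right; Y > T → go right; Y > X → go right. Place as right child of X.
Insert G: G < Q → go left; G > D → go right; G < J → go left; G < H → go left. Place as left child of H.
Insert A: A < Q → go left; A < D → go left. Place as left child of D.
Insert C: C < Q → go left; C < D → go left; C > A → go right. Place as right child of A.
Insert R: R > Q → go right; R < S → go left. Place as left child of S.
Insert F: F < Q → go left; F > D → go right; F < J → go left; F < H → go left; F < G → go left. Place as left child of G.

Q D S A J R T C H X G Y F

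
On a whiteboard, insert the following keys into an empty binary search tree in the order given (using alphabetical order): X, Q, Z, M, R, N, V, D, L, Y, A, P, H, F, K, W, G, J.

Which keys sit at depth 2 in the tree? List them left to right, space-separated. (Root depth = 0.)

X: root
Q: left child of X (depth 1)
Z: right child of X (depth 1)
M: left child of Q (depth 2)
R: right child of Q (depth 2)
N: right child of M (depth 3)
V: right child of R (depth 3)
D: left child of M (depth 3)
L: right child of D (depth 4)
Y: left child of Z (depth 2)
A: left child of D (depth 4)
P: right child of N (depth 4)
H: left child of L (depth 5)
F: left child of H (depth 6)
K: right child of H (depth 6)
W: right child of V (depth 4)
G: right child of F (depth 7)
J: left child of K (depth 7)

M R Y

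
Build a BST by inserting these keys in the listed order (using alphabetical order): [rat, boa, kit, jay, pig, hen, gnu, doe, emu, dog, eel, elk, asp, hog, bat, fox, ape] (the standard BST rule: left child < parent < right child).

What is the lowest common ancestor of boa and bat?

boa

rat: root
boa: left child of rat (depth 1)
kit: right child of boa (depth 2)
jay: left child of kit (depth 3)
pig: right child of kit (depth 3)
hen: left child of jay (depth 4)
gnu: left child of hen (depth 5)
doe: left child of gnu (depth 6)
emu: right child of doe (depth 7)
dog: left child of emu (depth 8)
eel: right child of dog (depth 9)
elk: right child of eel (depth 10)
asp: left child of boa (depth 2)
hog: right child of hen (depth 5)
bat: right child of asp (depth 3)
fox: right child of emu (depth 8)
ape: left child of asp (depth 3)

Path to boa: rat → boa
Path to bat: rat → boa → asp → bat
boa lies on both paths and is an ancestor of the other node.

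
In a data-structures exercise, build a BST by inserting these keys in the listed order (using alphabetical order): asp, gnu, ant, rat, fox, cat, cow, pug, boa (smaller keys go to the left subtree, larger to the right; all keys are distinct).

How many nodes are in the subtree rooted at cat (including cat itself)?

3

asp: root
gnu: right child of asp (depth 1)
ant: left child of asp (depth 1)
rat: right child of gnu (depth 2)
fox: left child of gnu (depth 2)
cat: left child of fox (depth 3)
cow: right child of cat (depth 4)
pug: left child of rat (depth 3)
boa: left child of cat (depth 4)

Subtree rooted at cat contains: cat, boa, cow — 3 nodes.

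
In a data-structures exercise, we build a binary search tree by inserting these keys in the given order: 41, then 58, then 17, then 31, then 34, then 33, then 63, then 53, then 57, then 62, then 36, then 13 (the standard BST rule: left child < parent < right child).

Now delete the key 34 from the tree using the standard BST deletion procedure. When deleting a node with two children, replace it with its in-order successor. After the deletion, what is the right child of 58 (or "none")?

63

41: root
58: right child of 41 (depth 1)
17: left child of 41 (depth 1)
31: right child of 17 (depth 2)
34: right child of 31 (depth 3)
33: left child of 34 (depth 4)
63: right child of 58 (depth 2)
53: left child of 58 (depth 2)
57: right child of 53 (depth 3)
62: left child of 63 (depth 3)
36: right child of 34 (depth 4)
13: left child of 17 (depth 2)

Delete 34 (two children — replace with in-order successor).
After deletion, 58's right child: 63.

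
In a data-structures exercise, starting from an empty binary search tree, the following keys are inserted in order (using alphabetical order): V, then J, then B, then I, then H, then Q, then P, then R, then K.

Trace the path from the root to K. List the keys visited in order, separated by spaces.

Resulting structure (node: left, right):
  V: L=J, R=–
  J: L=B, R=Q
  B: L=–, R=I
  I: L=H, R=–
  H: L=–, R=–
  Q: L=P, R=R
  P: L=K, R=–
  R: L=–, R=–
  K: L=–, R=–

V J Q P K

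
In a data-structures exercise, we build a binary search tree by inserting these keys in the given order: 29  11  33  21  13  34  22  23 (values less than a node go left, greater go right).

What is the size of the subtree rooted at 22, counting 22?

Insert 29: tree is empty, so 29 becomes the root.
Insert 11: 11 < 29 → go left. Place as left child of 29.
Insert 33: 33 > 29 → go right. Place as right child of 29.
Insert 21: 21 < 29 → go left; 21 > 11 → go right. Place as right child of 11.
Insert 13: 13 < 29 → go left; 13 > 11 → go right; 13 < 21 → go left. Place as left child of 21.
Insert 34: 34 > 29 → go right; 34 > 33 → go right. Place as right child of 33.
Insert 22: 22 < 29 → go left; 22 > 11 → go right; 22 > 21 → go right. Place as right child of 21.
Insert 23: 23 < 29 → go left; 23 > 11 → go right; 23 > 21 → go right; 23 > 22 → go right. Place as right child of 22.

Subtree rooted at 22 contains: 22, 23 — 2 nodes.

2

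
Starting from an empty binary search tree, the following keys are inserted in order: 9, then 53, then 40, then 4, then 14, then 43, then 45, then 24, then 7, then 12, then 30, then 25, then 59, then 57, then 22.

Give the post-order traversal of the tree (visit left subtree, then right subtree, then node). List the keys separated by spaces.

Insert 9: tree is empty, so 9 becomes the root.
Insert 53: 53 > 9 → go right. Place as right child of 9.
Insert 40: 40 > 9 → go right; 40 < 53 → go left. Place as left child of 53.
Insert 4: 4 < 9 → go left. Place as left child of 9.
Insert 14: 14 > 9 → go right; 14 < 53 → go left; 14 < 40 → go left. Place as left child of 40.
Insert 43: 43 > 9 → go right; 43 < 53 → go left; 43 > 40 → go right. Place as right child of 40.
Insert 45: 45 > 9 → go right; 45 < 53 → go left; 45 > 40 → go right; 45 > 43 → go right. Place as right child of 43.
Insert 24: 24 > 9 → go right; 24 < 53 → go left; 24 < 40 → go left; 24 > 14 → go right. Place as right child of 14.
Insert 7: 7 < 9 → go left; 7 > 4 → go right. Place as right child of 4.
Insert 12: 12 > 9 → go right; 12 < 53 → go left; 12 < 40 → go left; 12 < 14 → go left. Place as left child of 14.
Insert 30: 30 > 9 → go right; 30 < 53 → go left; 30 < 40 → go left; 30 > 14 → go right; 30 > 24 → go right. Place as right child of 24.
Insert 25: 25 > 9 → go right; 25 < 53 → go left; 25 < 40 → go left; 25 > 14 → go right; 25 > 24 → go right; 25 < 30 → go left. Place as left child of 30.
Insert 59: 59 > 9 → go right; 59 > 53 → go right. Place as right child of 53.
Insert 57: 57 > 9 → go right; 57 > 53 → go right; 57 < 59 → go left. Place as left child of 59.
Insert 22: 22 > 9 → go right; 22 < 53 → go left; 22 < 40 → go left; 22 > 14 → go right; 22 < 24 → go left. Place as left child of 24.

7 4 12 22 25 30 24 14 45 43 40 57 59 53 9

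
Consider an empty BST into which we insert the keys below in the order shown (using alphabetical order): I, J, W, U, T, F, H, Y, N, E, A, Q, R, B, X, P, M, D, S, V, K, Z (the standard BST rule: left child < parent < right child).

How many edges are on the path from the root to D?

5

I: root
J: right child of I (depth 1)
W: right child of J (depth 2)
U: left child of W (depth 3)
T: left child of U (depth 4)
F: left child of I (depth 1)
H: right child of F (depth 2)
Y: right child of W (depth 3)
N: left child of T (depth 5)
E: left child of F (depth 2)
A: left child of E (depth 3)
Q: right child of N (depth 6)
R: right child of Q (depth 7)
B: right child of A (depth 4)
X: left child of Y (depth 4)
P: left child of Q (depth 7)
M: left child of N (depth 6)
D: right child of B (depth 5)
S: right child of R (depth 8)
V: right child of U (depth 4)
K: left child of M (depth 7)
Z: right child of Y (depth 4)

Path to D: I → F → E → A → B → D, which is 5 edges.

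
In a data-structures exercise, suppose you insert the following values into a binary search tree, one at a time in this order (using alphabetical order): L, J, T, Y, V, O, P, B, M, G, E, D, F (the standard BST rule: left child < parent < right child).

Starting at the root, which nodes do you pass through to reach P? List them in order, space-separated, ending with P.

L T O P

L: root
J: left child of L (depth 1)
T: right child of L (depth 1)
Y: right child of T (depth 2)
V: left child of Y (depth 3)
O: left child of T (depth 2)
P: right child of O (depth 3)
B: left child of J (depth 2)
M: left child of O (depth 3)
G: right child of B (depth 3)
E: left child of G (depth 4)
D: left child of E (depth 5)
F: right child of E (depth 5)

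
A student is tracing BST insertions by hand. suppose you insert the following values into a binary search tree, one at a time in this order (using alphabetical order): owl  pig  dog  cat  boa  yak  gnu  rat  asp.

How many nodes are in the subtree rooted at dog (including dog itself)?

5

Resulting structure (node: left, right):
  owl: L=dog, R=pig
  pig: L=–, R=yak
  dog: L=cat, R=gnu
  cat: L=boa, R=–
  boa: L=asp, R=–
  yak: L=rat, R=–
  gnu: L=–, R=–
  rat: L=–, R=–
  asp: L=–, R=–

Subtree rooted at dog contains: dog, cat, boa, asp, gnu — 5 nodes.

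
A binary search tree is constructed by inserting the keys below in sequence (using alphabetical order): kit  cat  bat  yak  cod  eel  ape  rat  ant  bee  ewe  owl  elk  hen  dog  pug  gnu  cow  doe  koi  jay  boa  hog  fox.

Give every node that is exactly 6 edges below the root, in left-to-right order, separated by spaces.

doe gnu jay

kit: root
cat: left child of kit (depth 1)
bat: left child of cat (depth 2)
yak: right child of kit (depth 1)
cod: right child of cat (depth 2)
eel: right child of cod (depth 3)
ape: left child of bat (depth 3)
rat: left child of yak (depth 2)
ant: left child of ape (depth 4)
bee: right child of bat (depth 3)
ewe: right child of eel (depth 4)
owl: left child of rat (depth 3)
elk: left child of ewe (depth 5)
hen: right child of ewe (depth 5)
dog: left child of eel (depth 4)
pug: right child of owl (depth 4)
gnu: left child of hen (depth 6)
cow: left child of dog (depth 5)
doe: right child of cow (depth 6)
koi: left child of owl (depth 4)
jay: right child of hen (depth 6)
boa: right child of bee (depth 4)
hog: left child of jay (depth 7)
fox: left child of gnu (depth 7)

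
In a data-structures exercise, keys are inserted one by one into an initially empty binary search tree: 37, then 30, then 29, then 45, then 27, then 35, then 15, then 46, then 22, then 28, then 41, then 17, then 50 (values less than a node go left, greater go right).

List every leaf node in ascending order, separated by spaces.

17 28 35 41 50

Insert 37: tree is empty, so 37 becomes the root.
Insert 30: 30 < 37 → go left. Place as left child of 37.
Insert 29: 29 < 37 → go left; 29 < 30 → go left. Place as left child of 30.
Insert 45: 45 > 37 → go right. Place as right child of 37.
Insert 27: 27 < 37 → go left; 27 < 30 → go left; 27 < 29 → go left. Place as left child of 29.
Insert 35: 35 < 37 → go left; 35 > 30 → go right. Place as right child of 30.
Insert 15: 15 < 37 → go left; 15 < 30 → go left; 15 < 29 → go left; 15 < 27 → go left. Place as left child of 27.
Insert 46: 46 > 37 → go right; 46 > 45 → go right. Place as right child of 45.
Insert 22: 22 < 37 → go left; 22 < 30 → go left; 22 < 29 → go left; 22 < 27 → go left; 22 > 15 → go right. Place as right child of 15.
Insert 28: 28 < 37 → go left; 28 < 30 → go left; 28 < 29 → go left; 28 > 27 → go right. Place as right child of 27.
Insert 41: 41 > 37 → go right; 41 < 45 → go left. Place as left child of 45.
Insert 17: 17 < 37 → go left; 17 < 30 → go left; 17 < 29 → go left; 17 < 27 → go left; 17 > 15 → go right; 17 < 22 → go left. Place as left child of 22.
Insert 50: 50 > 37 → go right; 50 > 45 → go right; 50 > 46 → go right. Place as right child of 46.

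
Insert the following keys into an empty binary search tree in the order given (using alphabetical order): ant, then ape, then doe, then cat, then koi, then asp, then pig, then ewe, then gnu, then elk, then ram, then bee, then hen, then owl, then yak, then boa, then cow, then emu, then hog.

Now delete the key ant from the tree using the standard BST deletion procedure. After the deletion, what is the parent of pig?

koi

Insert ant: tree is empty, so ant becomes the root.
Insert ape: ape > ant → go right. Place as right child of ant.
Insert doe: doe > ant → go right; doe > ape → go right. Place as right child of ape.
Insert cat: cat > ant → go right; cat > ape → go right; cat < doe → go left. Place as left child of doe.
Insert koi: koi > ant → go right; koi > ape → go right; koi > doe → go right. Place as right child of doe.
Insert asp: asp > ant → go right; asp > ape → go right; asp < doe → go left; asp < cat → go left. Place as left child of cat.
Insert pig: pig > ant → go right; pig > ape → go right; pig > doe → go right; pig > koi → go right. Place as right child of koi.
Insert ewe: ewe > ant → go right; ewe > ape → go right; ewe > doe → go right; ewe < koi → go left. Place as left child of koi.
Insert gnu: gnu > ant → go right; gnu > ape → go right; gnu > doe → go right; gnu < koi → go left; gnu > ewe → go right. Place as right child of ewe.
Insert elk: elk > ant → go right; elk > ape → go right; elk > doe → go right; elk < koi → go left; elk < ewe → go left. Place as left child of ewe.
Insert ram: ram > ant → go right; ram > ape → go right; ram > doe → go right; ram > koi → go right; ram > pig → go right. Place as right child of pig.
Insert bee: bee > ant → go right; bee > ape → go right; bee < doe → go left; bee < cat → go left; bee > asp → go right. Place as right child of asp.
Insert hen: hen > ant → go right; hen > ape → go right; hen > doe → go right; hen < koi → go left; hen > ewe → go right; hen > gnu → go right. Place as right child of gnu.
Insert owl: owl > ant → go right; owl > ape → go right; owl > doe → go right; owl > koi → go right; owl < pig → go left. Place as left child of pig.
Insert yak: yak > ant → go right; yak > ape → go right; yak > doe → go right; yak > koi → go right; yak > pig → go right; yak > ram → go right. Place as right child of ram.
Insert boa: boa > ant → go right; boa > ape → go right; boa < doe → go left; boa < cat → go left; boa > asp → go right; boa > bee → go right. Place as right child of bee.
Insert cow: cow > ant → go right; cow > ape → go right; cow < doe → go left; cow > cat → go right. Place as right child of cat.
Insert emu: emu > ant → go right; emu > ape → go right; emu > doe → go right; emu < koi → go left; emu < ewe → go left; emu > elk → go right. Place as right child of elk.
Insert hog: hog > ant → go right; hog > ape → go right; hog > doe → go right; hog < koi → go left; hog > ewe → go right; hog > gnu → go right; hog > hen → go right. Place as right child of hen.

Delete ant (at most one child — splice it out).
After deletion, pig's parent is koi.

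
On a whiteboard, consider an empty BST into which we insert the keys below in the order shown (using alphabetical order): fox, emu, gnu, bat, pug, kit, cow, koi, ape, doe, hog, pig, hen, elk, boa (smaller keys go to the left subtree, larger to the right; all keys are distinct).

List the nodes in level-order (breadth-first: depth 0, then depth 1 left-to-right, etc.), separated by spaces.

fox emu gnu bat pug ape cow kit boa doe hog koi elk hen pig

Resulting structure (node: left, right):
  fox: L=emu, R=gnu
  emu: L=bat, R=–
  gnu: L=–, R=pug
  bat: L=ape, R=cow
  pug: L=kit, R=–
  kit: L=hog, R=koi
  cow: L=boa, R=doe
  koi: L=–, R=pig
  ape: L=–, R=–
  doe: L=–, R=elk
  hog: L=hen, R=–
  pig: L=–, R=–
  hen: L=–, R=–
  elk: L=–, R=–
  boa: L=–, R=–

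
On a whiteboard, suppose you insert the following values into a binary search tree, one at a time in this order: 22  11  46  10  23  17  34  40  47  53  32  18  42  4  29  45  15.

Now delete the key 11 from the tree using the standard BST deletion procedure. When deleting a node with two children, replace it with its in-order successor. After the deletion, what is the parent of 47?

46

22: root
11: left child of 22 (depth 1)
46: right child of 22 (depth 1)
10: left child of 11 (depth 2)
23: left child of 46 (depth 2)
17: right child of 11 (depth 2)
34: right child of 23 (depth 3)
40: right child of 34 (depth 4)
47: right child of 46 (depth 2)
53: right child of 47 (depth 3)
32: left child of 34 (depth 4)
18: right child of 17 (depth 3)
42: right child of 40 (depth 5)
4: left child of 10 (depth 3)
29: left child of 32 (depth 5)
45: right child of 42 (depth 6)
15: left child of 17 (depth 3)

Delete 11 (two children — replace with in-order successor).
After deletion, 47's parent is 46.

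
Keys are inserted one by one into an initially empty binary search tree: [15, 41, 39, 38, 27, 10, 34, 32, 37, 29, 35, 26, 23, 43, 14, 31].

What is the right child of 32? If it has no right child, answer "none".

none

Insert 15: tree is empty, so 15 becomes the root.
Insert 41: 41 > 15 → go right. Place as right child of 15.
Insert 39: 39 > 15 → go right; 39 < 41 → go left. Place as left child of 41.
Insert 38: 38 > 15 → go right; 38 < 41 → go left; 38 < 39 → go left. Place as left child of 39.
Insert 27: 27 > 15 → go right; 27 < 41 → go left; 27 < 39 → go left; 27 < 38 → go left. Place as left child of 38.
Insert 10: 10 < 15 → go left. Place as left child of 15.
Insert 34: 34 > 15 → go right; 34 < 41 → go left; 34 < 39 → go left; 34 < 38 → go left; 34 > 27 → go right. Place as right child of 27.
Insert 32: 32 > 15 → go right; 32 < 41 → go left; 32 < 39 → go left; 32 < 38 → go left; 32 > 27 → go right; 32 < 34 → go left. Place as left child of 34.
Insert 37: 37 > 15 → go right; 37 < 41 → go left; 37 < 39 → go left; 37 < 38 → go left; 37 > 27 → go right; 37 > 34 → go right. Place as right child of 34.
Insert 29: 29 > 15 → go right; 29 < 41 → go left; 29 < 39 → go left; 29 < 38 → go left; 29 > 27 → go right; 29 < 34 → go left; 29 < 32 → go left. Place as left child of 32.
Insert 35: 35 > 15 → go right; 35 < 41 → go left; 35 < 39 → go left; 35 < 38 → go left; 35 > 27 → go right; 35 > 34 → go right; 35 < 37 → go left. Place as left child of 37.
Insert 26: 26 > 15 → go right; 26 < 41 → go left; 26 < 39 → go left; 26 < 38 → go left; 26 < 27 → go left. Place as left child of 27.
Insert 23: 23 > 15 → go right; 23 < 41 → go left; 23 < 39 → go left; 23 < 38 → go left; 23 < 27 → go left; 23 < 26 → go left. Place as left child of 26.
Insert 43: 43 > 15 → go right; 43 > 41 → go right. Place as right child of 41.
Insert 14: 14 < 15 → go left; 14 > 10 → go right. Place as right child of 10.
Insert 31: 31 > 15 → go right; 31 < 41 → go left; 31 < 39 → go left; 31 < 38 → go left; 31 > 27 → go right; 31 < 34 → go left; 31 < 32 → go left; 31 > 29 → go right. Place as right child of 29.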